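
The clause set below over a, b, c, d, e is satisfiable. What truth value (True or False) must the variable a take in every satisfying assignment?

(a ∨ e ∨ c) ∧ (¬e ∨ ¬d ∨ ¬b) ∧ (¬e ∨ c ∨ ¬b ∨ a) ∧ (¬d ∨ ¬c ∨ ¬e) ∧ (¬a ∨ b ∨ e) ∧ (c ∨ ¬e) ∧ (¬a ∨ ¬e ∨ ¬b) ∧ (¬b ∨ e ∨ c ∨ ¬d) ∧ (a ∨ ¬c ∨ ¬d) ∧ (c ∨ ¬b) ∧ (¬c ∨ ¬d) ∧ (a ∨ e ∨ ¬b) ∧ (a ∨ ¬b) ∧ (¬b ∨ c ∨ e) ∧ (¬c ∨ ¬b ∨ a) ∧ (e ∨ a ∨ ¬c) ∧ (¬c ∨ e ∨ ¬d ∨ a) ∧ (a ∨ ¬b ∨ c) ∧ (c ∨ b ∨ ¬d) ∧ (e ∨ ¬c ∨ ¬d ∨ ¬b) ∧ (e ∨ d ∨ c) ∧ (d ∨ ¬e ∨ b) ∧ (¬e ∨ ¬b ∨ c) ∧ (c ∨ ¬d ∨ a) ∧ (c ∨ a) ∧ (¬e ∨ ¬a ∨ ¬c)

Suppose a = False.
From the singleton clause (¬b), b = False.
From the singleton clause (c), c = True.
From the singleton clause (¬d), d = False.
From the singleton clause (e), e = True.
But (¬e) is also a unit clause — contradiction.
So every satisfying assignment has a = True.

True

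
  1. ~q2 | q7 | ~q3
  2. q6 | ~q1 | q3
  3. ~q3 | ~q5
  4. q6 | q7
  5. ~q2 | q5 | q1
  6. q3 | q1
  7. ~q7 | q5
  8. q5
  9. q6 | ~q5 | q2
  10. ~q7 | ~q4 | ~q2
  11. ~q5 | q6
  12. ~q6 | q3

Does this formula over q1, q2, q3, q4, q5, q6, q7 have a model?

Unsatisfiable

Unit clause (q5) forces q5 = 1.
Unit clause (~q3) forces q3 = 0.
Unit clause (q1) forces q1 = 1.
Unit clause (q6) forces q6 = 1.
That conflicts with the unit clause (~q6).
No assignment satisfies every clause.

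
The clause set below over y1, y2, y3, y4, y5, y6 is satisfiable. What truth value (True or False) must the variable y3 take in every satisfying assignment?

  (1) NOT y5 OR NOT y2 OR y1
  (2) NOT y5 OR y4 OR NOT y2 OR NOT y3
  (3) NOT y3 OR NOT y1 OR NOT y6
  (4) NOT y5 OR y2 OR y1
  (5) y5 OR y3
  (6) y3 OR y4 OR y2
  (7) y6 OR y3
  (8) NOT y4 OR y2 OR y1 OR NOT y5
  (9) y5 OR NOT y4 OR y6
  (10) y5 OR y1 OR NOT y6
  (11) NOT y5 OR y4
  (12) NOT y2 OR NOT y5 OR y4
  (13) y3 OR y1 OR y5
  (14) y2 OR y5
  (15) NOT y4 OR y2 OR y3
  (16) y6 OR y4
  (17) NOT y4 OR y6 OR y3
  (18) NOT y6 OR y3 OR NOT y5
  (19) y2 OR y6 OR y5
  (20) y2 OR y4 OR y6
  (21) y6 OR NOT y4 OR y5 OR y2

Suppose y3 = false.
The clause (y5) is unit, so y5 = true.
The clause (y6) is unit, so y6 = true.
But (NOT y6) is also a unit clause — contradiction.
So every satisfying assignment has y3 = True.

True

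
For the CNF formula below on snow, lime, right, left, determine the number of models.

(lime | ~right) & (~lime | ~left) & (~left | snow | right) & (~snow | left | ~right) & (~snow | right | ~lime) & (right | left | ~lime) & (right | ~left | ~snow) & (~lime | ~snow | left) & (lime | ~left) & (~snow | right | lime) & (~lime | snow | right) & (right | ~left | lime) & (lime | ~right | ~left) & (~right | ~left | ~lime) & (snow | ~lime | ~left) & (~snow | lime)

There are 2^4 = 16 truth assignments over (snow, lime, right, left).
Check each against the 16 clauses (columns in the order snow, lime, right, left):
  F F F F  ✓ satisfies all
  F F F T  ✗ fails (~left | snow | right)
  F F T F  ✗ fails (lime | ~right)
  F F T T  ✗ fails (lime | ~right)
  F T F F  ✗ fails (right | left | ~lime)
  F T F T  ✗ fails (~lime | ~left)
  F T T F  ✓ satisfies all
  F T T T  ✗ fails (~lime | ~left)
  T F F F  ✗ fails (~snow | right | lime)
  T F F T  ✗ fails (right | ~left | ~snow)
  T F T F  ✗ fails (lime | ~right)
  T F T T  ✗ fails (lime | ~right)
  T T F F  ✗ fails (~snow | right | ~lime)
  T T F T  ✗ fails (~lime | ~left)
  T T T F  ✗ fails (~snow | left | ~right)
  T T T T  ✗ fails (~lime | ~left)
2 of the 16 rows are models.

2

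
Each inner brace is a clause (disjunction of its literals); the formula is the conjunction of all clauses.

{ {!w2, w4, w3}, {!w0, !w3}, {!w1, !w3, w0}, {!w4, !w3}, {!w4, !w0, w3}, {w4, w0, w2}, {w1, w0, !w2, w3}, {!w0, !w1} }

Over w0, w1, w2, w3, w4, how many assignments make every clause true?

There are 2^5 = 32 truth assignments over (w0, w1, w2, w3, w4).
Split on w0. With w0 = true, the clauses containing w0 are satisfied and !w0 drops from the rest; 1 of the 2^4 = 16 assignments to the other variables satisfy what remains.
With w0 = false, by the same count on the reduced clause set, 4 assignments work.
Total: 1 + 4 = 5.

5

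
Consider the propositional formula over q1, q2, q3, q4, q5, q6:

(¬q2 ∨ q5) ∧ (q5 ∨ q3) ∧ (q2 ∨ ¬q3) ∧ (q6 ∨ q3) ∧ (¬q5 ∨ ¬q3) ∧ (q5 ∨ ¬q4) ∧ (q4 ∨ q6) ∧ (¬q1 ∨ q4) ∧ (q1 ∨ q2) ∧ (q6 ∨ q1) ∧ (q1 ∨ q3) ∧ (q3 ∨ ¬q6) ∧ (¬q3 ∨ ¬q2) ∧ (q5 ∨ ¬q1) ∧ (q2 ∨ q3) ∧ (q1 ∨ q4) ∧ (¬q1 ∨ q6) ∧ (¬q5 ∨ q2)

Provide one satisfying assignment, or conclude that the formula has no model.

UNSATISFIABLE

Try q2 = False.
(¬q3) alone gives q3 = False.
That conflicts with the unit clause (q3).
That branch fails; take q2 = True instead.
(q5) alone gives q5 = True.
(¬q3) alone gives q3 = False.
(q6) alone gives q6 = True.
That conflicts with the unit clause (¬q6).
Either choice for q2 ends in contradiction.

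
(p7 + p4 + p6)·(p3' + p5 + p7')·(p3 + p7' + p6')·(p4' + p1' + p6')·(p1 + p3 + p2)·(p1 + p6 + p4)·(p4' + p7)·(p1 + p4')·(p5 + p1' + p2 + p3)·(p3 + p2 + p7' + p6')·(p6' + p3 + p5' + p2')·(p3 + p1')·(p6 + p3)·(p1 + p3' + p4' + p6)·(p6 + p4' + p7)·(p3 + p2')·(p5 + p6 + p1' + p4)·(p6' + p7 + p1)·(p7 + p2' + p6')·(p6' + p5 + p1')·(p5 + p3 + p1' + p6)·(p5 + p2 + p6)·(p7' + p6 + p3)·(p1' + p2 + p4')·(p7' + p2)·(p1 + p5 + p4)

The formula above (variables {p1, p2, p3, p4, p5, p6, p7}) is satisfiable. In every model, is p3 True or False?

Suppose p3 = 0.
The clause (p1') is unit, so p1 = 0.
The clause (p2) is unit, so p2 = 1.
That conflicts with the unit clause (p2').
So every satisfying assignment has p3 = True.

True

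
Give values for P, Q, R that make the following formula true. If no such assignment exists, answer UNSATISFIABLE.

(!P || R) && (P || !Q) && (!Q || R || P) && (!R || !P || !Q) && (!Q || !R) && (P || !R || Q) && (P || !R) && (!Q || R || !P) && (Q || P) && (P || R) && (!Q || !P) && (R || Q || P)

P ↦ true,  Q ↦ false,  R ↦ true

Case P = true:
From the singleton clause (R), R = true.
From the singleton clause (!Q), Q = false.
All clauses are satisfied.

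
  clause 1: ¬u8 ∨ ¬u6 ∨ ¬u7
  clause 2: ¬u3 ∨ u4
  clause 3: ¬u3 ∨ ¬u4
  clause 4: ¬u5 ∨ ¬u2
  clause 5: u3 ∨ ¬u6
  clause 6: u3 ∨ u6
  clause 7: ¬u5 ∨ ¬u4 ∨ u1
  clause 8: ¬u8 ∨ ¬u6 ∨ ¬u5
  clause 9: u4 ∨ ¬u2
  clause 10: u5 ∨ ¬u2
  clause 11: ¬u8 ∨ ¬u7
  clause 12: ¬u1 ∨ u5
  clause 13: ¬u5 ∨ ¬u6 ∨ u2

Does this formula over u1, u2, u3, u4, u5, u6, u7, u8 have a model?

Suppose u3 = False.
Unit clause (¬u6) forces u6 = False.
Now (u6) is unsatisfied and unit — conflict.
Undo u3 and try u3 = True.
Unit clause (u4) forces u4 = True.
Now (¬u4) is unsatisfied and unit — conflict.
Neither u3 = True nor u3 = False works.
No assignment satisfies every clause.

Unsatisfiable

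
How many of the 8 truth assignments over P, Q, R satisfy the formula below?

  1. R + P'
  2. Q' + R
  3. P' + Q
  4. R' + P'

There are 2^3 = 8 truth assignments over (P, Q, R).
Check each against the 4 clauses (columns in the order P, Q, R):
  F F F  ✓ satisfies all
  F F T  ✓ satisfies all
  F T F  ✗ fails (Q' + R)
  F T T  ✓ satisfies all
  T F F  ✗ fails (R + P')
  T F T  ✗ fails (P' + Q)
  T T F  ✗ fails (R + P')
  T T T  ✗ fails (R' + P')
3 of the 8 rows are models.

3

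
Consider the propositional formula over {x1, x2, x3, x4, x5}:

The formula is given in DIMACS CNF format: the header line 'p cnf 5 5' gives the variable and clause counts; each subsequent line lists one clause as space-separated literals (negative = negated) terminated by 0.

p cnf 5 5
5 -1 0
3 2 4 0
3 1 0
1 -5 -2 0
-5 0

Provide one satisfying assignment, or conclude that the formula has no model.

From the singleton clause (¬x5), x5 = False.
From the singleton clause (¬x1), x1 = False.
From the singleton clause (x3), x3 = True.
Every clause is now satisfied; x2, x4 are unconstrained.

x1: False,  x2: False,  x3: True,  x4: True,  x5: False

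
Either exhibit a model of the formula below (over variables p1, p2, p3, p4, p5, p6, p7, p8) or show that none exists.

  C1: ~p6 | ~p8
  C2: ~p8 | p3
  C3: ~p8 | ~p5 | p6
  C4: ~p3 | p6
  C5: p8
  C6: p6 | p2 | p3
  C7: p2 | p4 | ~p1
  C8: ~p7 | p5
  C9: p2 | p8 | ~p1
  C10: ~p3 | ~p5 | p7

(p8) alone gives p8 = 1.
(~p6) alone gives p6 = 0.
(p3) alone gives p3 = 1.
Now (~p3) is unsatisfied and unit — conflict.

UNSATISFIABLE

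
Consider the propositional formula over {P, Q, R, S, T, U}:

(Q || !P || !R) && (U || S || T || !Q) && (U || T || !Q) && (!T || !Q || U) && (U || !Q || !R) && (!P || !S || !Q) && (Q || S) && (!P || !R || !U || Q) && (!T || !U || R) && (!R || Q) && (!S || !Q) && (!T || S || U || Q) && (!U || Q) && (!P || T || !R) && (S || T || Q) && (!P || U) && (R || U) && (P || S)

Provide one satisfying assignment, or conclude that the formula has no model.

Case Q = true:
The clause (!S) is unit, so S = false.
The clause (P) is unit, so P = true.
The clause (U) is unit, so U = true.
Case T = true:
The clause (R) is unit, so R = true.
Every clause now holds.

P: true,  Q: true,  R: true,  S: false,  T: true,  U: true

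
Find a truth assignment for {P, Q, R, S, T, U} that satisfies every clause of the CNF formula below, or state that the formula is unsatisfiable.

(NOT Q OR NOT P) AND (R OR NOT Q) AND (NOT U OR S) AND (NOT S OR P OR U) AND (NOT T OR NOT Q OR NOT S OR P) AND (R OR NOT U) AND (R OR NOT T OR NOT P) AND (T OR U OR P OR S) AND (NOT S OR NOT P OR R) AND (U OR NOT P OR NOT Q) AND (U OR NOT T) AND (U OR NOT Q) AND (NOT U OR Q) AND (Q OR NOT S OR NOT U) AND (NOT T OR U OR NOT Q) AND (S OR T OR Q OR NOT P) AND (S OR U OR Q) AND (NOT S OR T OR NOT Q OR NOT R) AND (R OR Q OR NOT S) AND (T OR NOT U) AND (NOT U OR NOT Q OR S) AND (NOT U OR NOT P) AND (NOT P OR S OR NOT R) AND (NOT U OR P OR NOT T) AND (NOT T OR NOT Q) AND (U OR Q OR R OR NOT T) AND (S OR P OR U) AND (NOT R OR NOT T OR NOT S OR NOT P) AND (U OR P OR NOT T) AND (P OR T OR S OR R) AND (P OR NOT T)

P: true, Q: false, R: true, S: true, T: false, U: false

Suppose Q = false.
Unit clause (NOT U) forces U = false.
Unit clause (NOT T) forces T = false.
Unit clause (S) forces S = true.
Unit clause (P) forces P = true.
Unit clause (R) forces R = true.
This assignment satisfies each clause.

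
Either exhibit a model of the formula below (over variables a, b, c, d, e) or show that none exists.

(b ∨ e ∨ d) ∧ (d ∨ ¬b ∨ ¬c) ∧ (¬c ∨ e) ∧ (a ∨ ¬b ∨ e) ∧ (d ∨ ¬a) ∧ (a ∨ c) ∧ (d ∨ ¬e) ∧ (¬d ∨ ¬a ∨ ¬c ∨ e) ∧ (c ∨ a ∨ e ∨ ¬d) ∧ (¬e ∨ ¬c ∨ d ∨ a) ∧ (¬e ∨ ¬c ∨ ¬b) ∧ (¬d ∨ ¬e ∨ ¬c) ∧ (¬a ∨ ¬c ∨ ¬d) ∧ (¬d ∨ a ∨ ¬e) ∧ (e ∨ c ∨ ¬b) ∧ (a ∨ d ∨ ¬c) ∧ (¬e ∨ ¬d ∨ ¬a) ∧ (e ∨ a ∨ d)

a: True,  b: False,  c: False,  d: True,  e: False

Case c = False:
(a) alone gives a = True.
(d) alone gives d = True.
(¬e) alone gives e = False.
(¬b) alone gives b = False.
All clauses are satisfied.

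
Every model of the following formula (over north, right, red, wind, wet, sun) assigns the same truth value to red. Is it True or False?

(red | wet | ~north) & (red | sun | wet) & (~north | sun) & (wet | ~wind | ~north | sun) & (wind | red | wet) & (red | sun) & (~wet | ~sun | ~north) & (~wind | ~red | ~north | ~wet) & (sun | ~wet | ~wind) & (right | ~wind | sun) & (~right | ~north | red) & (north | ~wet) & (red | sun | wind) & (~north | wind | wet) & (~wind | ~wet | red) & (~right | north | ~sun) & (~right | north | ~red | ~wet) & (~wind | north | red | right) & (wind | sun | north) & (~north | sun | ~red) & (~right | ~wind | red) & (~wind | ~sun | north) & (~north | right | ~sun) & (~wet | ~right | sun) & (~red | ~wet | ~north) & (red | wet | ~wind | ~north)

Suppose red = 0.
From the singleton clause (sun), sun = 1.
Case wet = 1:
From the singleton clause (~north), north = 0.
That conflicts with the unit clause (north).
That branch fails; take wet = 0 instead.
From the singleton clause (~north), north = 0.
From the singleton clause (wind), wind = 1.
That conflicts with the unit clause (~wind).
Either choice for wet ends in contradiction.
So every satisfying assignment has red = True.

True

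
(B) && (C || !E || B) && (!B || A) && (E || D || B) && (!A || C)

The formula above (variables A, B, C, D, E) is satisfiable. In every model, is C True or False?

True

Suppose C = false.
Unit clause (B) forces B = true.
Unit clause (A) forces A = true.
Now (!A) is unsatisfied and unit — conflict.
So every satisfying assignment has C = True.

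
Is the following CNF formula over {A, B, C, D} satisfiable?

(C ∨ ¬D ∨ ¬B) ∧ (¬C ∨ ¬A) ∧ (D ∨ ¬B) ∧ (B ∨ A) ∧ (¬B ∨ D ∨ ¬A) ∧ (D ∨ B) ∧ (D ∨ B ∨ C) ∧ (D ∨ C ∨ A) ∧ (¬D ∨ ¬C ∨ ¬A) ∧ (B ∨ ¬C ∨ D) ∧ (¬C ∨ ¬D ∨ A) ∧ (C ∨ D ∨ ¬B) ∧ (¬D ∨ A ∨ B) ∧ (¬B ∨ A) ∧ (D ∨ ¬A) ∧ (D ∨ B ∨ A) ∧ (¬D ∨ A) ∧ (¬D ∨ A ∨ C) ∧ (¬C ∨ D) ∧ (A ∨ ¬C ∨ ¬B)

Branch on C: set C = False.
Branch on D: set D = True.
The clause (¬B) is unit, so B = False.
The clause (A) is unit, so A = True.
All clauses are satisfied.
A satisfying assignment: A=True, B=False, C=False, D=True.

Yes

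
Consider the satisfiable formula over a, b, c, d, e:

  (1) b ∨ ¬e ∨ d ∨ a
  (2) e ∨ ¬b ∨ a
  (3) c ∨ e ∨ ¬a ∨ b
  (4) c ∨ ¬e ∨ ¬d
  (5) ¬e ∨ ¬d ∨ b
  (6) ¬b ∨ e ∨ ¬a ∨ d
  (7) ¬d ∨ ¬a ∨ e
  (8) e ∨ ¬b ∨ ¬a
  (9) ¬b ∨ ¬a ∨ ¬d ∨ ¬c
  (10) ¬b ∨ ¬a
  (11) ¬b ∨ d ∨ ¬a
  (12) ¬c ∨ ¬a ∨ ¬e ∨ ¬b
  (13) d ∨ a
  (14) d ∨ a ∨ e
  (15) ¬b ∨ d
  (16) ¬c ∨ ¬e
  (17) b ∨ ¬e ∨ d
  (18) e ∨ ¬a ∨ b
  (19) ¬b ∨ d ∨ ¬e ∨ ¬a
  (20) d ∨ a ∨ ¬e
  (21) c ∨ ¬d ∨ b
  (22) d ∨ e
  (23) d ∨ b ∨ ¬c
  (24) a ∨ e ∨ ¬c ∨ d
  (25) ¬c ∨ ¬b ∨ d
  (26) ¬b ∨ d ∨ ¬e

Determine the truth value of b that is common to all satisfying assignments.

False

Suppose b = True.
(¬a) alone gives a = False.
(e) alone gives e = True.
(d) alone gives d = True.
(c) alone gives c = True.
Now (¬c) is unsatisfied and unit — conflict.
So every satisfying assignment has b = False.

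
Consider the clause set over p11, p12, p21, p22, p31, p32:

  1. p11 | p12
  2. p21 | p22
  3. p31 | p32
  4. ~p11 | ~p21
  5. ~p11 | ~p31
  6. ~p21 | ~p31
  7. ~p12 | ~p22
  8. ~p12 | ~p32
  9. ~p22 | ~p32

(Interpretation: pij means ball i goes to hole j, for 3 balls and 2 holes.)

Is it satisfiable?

Try p11 = 1.
The clause (~p21) is unit, so p21 = 0.
The clause (p22) is unit, so p22 = 1.
The clause (~p31) is unit, so p31 = 0.
The clause (p32) is unit, so p32 = 1.
That conflicts with the unit clause (~p32).
So p11 must be the other value — set p11 = 0.
The clause (p12) is unit, so p12 = 1.
The clause (~p22) is unit, so p22 = 0.
The clause (p21) is unit, so p21 = 1.
The clause (~p31) is unit, so p31 = 0.
The clause (p32) is unit, so p32 = 1.
That conflicts with the unit clause (~p32).
Neither p11 = 1 nor p11 = 0 works.
No assignment satisfies every clause.

No, unsatisfiable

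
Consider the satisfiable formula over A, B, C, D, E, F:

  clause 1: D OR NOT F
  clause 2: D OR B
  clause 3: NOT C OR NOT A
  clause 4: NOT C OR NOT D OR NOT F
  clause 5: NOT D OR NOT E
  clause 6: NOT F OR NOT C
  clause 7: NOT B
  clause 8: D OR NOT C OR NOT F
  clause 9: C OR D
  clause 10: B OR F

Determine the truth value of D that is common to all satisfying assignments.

True

Suppose D = false.
From the singleton clause (NOT F), F = false.
From the singleton clause (B), B = true.
Now (NOT B) is unsatisfied and unit — conflict.
So every satisfying assignment has D = True.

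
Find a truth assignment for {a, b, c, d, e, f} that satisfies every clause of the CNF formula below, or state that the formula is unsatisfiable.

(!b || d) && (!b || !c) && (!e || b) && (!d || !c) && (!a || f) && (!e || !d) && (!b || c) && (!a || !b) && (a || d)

a=true; b=false; c=false; d=true; e=false; f=true

Suppose b = false.
(!e) alone gives e = false.
Suppose d = true.
(!c) alone gives c = false.
Suppose a = true.
(f) alone gives f = true.
Every clause now holds.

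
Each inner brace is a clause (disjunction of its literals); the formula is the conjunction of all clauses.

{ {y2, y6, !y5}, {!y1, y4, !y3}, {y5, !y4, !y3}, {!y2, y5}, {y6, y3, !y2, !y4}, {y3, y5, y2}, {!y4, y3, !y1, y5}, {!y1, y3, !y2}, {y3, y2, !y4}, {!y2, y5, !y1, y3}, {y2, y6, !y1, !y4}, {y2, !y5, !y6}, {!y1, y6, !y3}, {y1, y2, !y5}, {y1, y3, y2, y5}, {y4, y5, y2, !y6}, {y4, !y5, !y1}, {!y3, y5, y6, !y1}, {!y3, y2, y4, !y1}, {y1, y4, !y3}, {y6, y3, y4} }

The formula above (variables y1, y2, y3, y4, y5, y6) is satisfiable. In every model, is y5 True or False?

Suppose y5 = false.
(!y2) alone gives y2 = false.
(y3) alone gives y3 = true.
(!y4) alone gives y4 = false.
(!y1) alone gives y1 = false.
But (y1) is also a unit clause — contradiction.
So every satisfying assignment has y5 = True.

True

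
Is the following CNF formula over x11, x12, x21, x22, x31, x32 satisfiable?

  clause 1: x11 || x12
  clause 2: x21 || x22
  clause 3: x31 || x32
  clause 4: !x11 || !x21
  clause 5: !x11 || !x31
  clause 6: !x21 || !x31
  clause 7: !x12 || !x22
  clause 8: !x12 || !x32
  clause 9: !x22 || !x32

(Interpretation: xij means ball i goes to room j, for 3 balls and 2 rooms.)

No, unsatisfiable

Suppose x11 = true.
From the singleton clause (!x21), x21 = false.
From the singleton clause (x22), x22 = true.
From the singleton clause (!x31), x31 = false.
From the singleton clause (x32), x32 = true.
Now (!x32) is unsatisfied and unit — conflict.
Backtrack on x11: now try x11 = false.
From the singleton clause (x12), x12 = true.
From the singleton clause (!x22), x22 = false.
From the singleton clause (x21), x21 = true.
From the singleton clause (!x31), x31 = false.
From the singleton clause (x32), x32 = true.
Now (!x32) is unsatisfied and unit — conflict.
Either choice for x11 ends in contradiction.
No assignment satisfies every clause.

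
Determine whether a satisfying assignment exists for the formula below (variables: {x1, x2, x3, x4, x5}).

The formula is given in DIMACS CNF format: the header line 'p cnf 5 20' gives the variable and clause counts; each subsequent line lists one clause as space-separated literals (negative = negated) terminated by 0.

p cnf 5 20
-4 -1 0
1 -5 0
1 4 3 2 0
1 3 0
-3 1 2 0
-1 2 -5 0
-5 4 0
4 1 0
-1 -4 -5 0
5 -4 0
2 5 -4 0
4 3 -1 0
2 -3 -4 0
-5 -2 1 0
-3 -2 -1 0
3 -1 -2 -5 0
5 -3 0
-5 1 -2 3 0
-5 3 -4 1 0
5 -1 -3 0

Suppose x4 = False.
The clause (¬x5) is unit, so x5 = False.
The clause (x1) is unit, so x1 = True.
The clause (x3) is unit, so x3 = True.
Now (¬x3) is unsatisfied and unit — conflict.
Undo x4 and try x4 = True.
The clause (¬x1) is unit, so x1 = False.
The clause (¬x5) is unit, so x5 = False.
Now (x5) is unsatisfied and unit — conflict.
Both values of x4 lead to a conflict.
No assignment satisfies every clause.

No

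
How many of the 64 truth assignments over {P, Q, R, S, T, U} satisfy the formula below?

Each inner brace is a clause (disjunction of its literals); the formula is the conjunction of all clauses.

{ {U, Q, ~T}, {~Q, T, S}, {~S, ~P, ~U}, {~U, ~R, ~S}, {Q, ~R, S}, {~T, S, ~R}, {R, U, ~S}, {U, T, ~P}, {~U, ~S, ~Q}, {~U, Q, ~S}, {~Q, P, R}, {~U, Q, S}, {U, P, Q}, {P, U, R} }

5

There are 2^6 = 64 truth assignments over (P, Q, R, S, T, U).
Split on U. With U = 1, the clauses containing U are satisfied and ~U drops from the rest; 1 of the 2^5 = 32 assignments to the other variables satisfy what remains.
With U = 0, by the same count on the reduced clause set, 4 assignments work.
(One model: P=F, Q=T, R=T, S=T, T=F, U=F.)
Total: 1 + 4 = 5.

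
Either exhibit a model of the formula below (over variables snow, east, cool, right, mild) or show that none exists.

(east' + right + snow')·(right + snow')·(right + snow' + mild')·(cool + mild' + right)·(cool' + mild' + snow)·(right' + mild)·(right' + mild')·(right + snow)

UNSATISFIABLE

Case right = 1:
From the singleton clause (mild), mild = 1.
Now (mild') is unsatisfied and unit — conflict.
That branch fails; take right = 0 instead.
From the singleton clause (snow'), snow = 0.
Now (snow) is unsatisfied and unit — conflict.
Neither right = 1 nor right = 0 works.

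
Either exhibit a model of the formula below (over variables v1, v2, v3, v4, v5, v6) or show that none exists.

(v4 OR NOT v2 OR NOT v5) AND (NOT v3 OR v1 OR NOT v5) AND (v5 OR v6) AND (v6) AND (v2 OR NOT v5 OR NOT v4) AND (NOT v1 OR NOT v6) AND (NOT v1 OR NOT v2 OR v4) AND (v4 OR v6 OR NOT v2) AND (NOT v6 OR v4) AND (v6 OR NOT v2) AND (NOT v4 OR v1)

(v6) alone gives v6 = true.
(NOT v1) alone gives v1 = false.
(v4) alone gives v4 = true.
That conflicts with the unit clause (NOT v4).

UNSATISFIABLE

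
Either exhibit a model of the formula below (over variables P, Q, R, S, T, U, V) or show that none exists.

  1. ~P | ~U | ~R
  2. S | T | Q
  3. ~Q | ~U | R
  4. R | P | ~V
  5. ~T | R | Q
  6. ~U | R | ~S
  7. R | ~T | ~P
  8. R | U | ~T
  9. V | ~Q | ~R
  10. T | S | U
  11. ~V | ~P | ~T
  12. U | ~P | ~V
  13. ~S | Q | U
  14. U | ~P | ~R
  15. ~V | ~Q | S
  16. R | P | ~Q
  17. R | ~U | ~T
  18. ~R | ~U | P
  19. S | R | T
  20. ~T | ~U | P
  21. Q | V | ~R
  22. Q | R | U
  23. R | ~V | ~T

P: 0, Q: 0, R: 1, S: 0, T: 1, U: 0, V: 1

Try P = 0.
Try R = 1.
The clause (~U) is unit, so U = 0.
Try V = 1.
Try T = 1.
Try S = 0.
The clause (~Q) is unit, so Q = 0.
Every clause now holds.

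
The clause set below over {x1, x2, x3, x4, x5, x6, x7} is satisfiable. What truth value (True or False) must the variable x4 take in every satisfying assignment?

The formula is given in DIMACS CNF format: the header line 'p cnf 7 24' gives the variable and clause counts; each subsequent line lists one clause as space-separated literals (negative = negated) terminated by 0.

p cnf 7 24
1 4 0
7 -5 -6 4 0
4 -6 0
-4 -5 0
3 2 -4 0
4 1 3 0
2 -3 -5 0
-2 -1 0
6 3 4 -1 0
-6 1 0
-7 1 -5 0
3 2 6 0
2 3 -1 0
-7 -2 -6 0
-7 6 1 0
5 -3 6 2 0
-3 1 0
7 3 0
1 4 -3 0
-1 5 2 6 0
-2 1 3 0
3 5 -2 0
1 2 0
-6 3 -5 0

True

Suppose x4 = False.
Unit clause (x1) forces x1 = True.
Unit clause (¬x6) forces x6 = False.
Unit clause (¬x2) forces x2 = False.
Unit clause (x3) forces x3 = True.
Unit clause (¬x5) forces x5 = False.
Now (x5) is unsatisfied and unit — conflict.
So every satisfying assignment has x4 = True.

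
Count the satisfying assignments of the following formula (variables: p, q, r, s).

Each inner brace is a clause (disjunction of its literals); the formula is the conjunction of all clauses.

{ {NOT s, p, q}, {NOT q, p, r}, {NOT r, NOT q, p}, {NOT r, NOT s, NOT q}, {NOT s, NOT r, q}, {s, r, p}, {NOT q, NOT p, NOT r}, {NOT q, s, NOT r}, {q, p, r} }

There are 2^4 = 16 truth assignments over (p, q, r, s).
Check each against the 9 clauses (columns in the order p, q, r, s):
  F F F F  ✗ fails (s OR r OR p)
  F F F T  ✗ fails (NOT s OR p OR q)
  F F T F  ✓ satisfies all
  F F T T  ✗ fails (NOT s OR p OR q)
  F T F F  ✗ fails (NOT q OR p OR r)
  F T F T  ✗ fails (NOT q OR p OR r)
  F T T F  ✗ fails (NOT r OR NOT q OR p)
  F T T T  ✗ fails (NOT r OR NOT q OR p)
  T F F F  ✓ satisfies all
  T F F T  ✓ satisfies all
  T F T F  ✓ satisfies all
  T F T T  ✗ fails (NOT s OR NOT r OR q)
  T T F F  ✓ satisfies all
  T T F T  ✓ satisfies all
  T T T F  ✗ fails (NOT q OR NOT p OR NOT r)
  T T T T  ✗ fails (NOT r OR NOT s OR NOT q)
6 of the 16 rows are models.

6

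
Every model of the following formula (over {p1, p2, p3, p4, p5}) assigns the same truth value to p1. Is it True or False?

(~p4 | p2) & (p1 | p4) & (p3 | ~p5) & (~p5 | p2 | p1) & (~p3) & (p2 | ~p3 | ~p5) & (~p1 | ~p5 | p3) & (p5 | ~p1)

False

Suppose p1 = 1.
(~p3) alone gives p3 = 0.
(~p5) alone gives p5 = 0.
Now (p5) is unsatisfied and unit — conflict.
So every satisfying assignment has p1 = False.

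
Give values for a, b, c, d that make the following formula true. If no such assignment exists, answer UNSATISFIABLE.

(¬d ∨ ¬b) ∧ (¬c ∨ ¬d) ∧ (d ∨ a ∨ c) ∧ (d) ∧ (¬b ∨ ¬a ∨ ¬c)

(d) alone gives d = True.
(¬b) alone gives b = False.
(¬c) alone gives c = False.
All clauses hold; a can take either value.

a: False; b: False; c: False; d: True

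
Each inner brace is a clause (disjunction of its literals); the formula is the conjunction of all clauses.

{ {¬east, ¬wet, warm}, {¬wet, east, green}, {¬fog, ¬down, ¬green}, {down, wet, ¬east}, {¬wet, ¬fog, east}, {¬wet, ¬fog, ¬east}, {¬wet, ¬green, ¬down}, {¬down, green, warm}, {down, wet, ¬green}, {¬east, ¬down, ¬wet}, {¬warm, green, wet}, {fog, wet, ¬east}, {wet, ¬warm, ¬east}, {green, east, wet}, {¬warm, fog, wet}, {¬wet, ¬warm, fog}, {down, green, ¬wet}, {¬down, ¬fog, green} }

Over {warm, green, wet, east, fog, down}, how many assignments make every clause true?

There are 2^6 = 64 truth assignments over (warm, green, wet, east, fog, down).
Split on wet. With wet = True, the clauses containing wet are satisfied and ¬wet drops from the rest; 1 of the 2^5 = 32 assignments to the other variables satisfy what remains.
With wet = False, by the same count on the reduced clause set, 1 assignment works.
Total: 1 + 1 = 2.

2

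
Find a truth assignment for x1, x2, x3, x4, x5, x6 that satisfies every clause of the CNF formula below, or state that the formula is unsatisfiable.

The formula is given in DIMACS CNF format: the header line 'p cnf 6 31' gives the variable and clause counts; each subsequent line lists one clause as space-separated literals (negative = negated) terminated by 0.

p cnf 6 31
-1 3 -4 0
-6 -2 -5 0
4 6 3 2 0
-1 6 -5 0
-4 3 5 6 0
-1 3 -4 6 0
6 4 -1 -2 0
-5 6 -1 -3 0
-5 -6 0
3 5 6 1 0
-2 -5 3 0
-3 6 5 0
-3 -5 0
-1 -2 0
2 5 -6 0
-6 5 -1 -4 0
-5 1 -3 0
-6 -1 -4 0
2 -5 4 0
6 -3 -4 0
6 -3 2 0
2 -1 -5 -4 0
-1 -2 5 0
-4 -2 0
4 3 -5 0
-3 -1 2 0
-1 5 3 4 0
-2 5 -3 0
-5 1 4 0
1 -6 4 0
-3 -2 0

Suppose x5 = True.
The clause (¬x6) is unit, so x6 = False.
The clause (¬x1) is unit, so x1 = False.
The clause (¬x3) is unit, so x3 = False.
The clause (¬x2) is unit, so x2 = False.
The clause (x4) is unit, so x4 = True.
All clauses are satisfied.

x1 ↦ False; x2 ↦ False; x3 ↦ False; x4 ↦ True; x5 ↦ True; x6 ↦ False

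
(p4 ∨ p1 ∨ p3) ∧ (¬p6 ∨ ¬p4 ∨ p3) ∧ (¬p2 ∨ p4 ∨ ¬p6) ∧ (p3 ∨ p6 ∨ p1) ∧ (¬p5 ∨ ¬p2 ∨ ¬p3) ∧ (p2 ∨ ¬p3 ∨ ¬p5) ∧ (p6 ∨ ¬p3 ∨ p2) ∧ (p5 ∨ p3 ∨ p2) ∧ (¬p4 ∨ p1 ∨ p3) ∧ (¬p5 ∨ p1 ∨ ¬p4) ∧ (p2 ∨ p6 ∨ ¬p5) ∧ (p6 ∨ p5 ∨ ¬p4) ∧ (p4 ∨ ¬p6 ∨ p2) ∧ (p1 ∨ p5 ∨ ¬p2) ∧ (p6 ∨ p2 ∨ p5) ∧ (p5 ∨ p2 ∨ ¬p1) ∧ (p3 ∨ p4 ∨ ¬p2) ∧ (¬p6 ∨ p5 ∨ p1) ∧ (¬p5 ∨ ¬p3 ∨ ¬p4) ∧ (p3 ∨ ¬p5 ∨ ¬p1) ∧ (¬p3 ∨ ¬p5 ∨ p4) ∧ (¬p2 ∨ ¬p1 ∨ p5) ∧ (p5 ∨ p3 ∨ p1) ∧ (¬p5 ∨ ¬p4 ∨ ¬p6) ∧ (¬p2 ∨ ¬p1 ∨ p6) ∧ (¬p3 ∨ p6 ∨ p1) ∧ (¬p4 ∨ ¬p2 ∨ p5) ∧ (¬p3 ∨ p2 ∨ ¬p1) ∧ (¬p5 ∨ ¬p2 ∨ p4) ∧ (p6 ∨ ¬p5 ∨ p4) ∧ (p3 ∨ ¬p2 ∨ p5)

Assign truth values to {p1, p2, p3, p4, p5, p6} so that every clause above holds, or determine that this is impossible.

Try p4 = True.
Try p6 = False.
(p5) alone gives p5 = True.
(p1) alone gives p1 = True.
(p2) alone gives p2 = True.
Now (¬p2) is unsatisfied and unit — conflict.
Undo p6 and try p6 = True.
(p3) alone gives p3 = True.
(¬p5) alone gives p5 = False.
(p1) alone gives p1 = True.
(p2) alone gives p2 = True.
Now (¬p2) is unsatisfied and unit — conflict.
Neither p6 = True nor p6 = False works.
Undo p4 and try p4 = False.
Try p1 = True.
Try p2 = False.
(¬p6) alone gives p6 = False.
(¬p3) alone gives p3 = False.
(p5) alone gives p5 = True.
Now (¬p5) is unsatisfied and unit — conflict.
Undo p2 and try p2 = True.
(¬p6) alone gives p6 = False.
Now (p6) is unsatisfied and unit — conflict.
Neither p2 = True nor p2 = False works.
Undo p1 and try p1 = False.
(p3) alone gives p3 = True.
(¬p5) alone gives p5 = False.
(¬p2) alone gives p2 = False.
(p6) alone gives p6 = True.
Now (¬p6) is unsatisfied and unit — conflict.
Neither p1 = True nor p1 = False works.
Neither p4 = True nor p4 = False works.

UNSATISFIABLE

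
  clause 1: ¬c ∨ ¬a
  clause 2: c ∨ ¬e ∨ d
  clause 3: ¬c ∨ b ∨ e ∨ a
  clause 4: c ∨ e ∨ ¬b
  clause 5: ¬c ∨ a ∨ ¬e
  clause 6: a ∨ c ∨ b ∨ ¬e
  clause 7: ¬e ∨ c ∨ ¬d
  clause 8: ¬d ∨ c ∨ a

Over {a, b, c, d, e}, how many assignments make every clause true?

5

There are 2^5 = 32 truth assignments over (a, b, c, d, e).
Split on b. With b = True, the clauses containing b are satisfied and ¬b drops from the rest; 2 of the 2^4 = 16 assignments to the other variables satisfy what remains.
With b = False, by the same count on the reduced clause set, 3 assignments work.
(One model: a=F, b=F, c=F, d=F, e=F.)
Total: 2 + 3 = 5.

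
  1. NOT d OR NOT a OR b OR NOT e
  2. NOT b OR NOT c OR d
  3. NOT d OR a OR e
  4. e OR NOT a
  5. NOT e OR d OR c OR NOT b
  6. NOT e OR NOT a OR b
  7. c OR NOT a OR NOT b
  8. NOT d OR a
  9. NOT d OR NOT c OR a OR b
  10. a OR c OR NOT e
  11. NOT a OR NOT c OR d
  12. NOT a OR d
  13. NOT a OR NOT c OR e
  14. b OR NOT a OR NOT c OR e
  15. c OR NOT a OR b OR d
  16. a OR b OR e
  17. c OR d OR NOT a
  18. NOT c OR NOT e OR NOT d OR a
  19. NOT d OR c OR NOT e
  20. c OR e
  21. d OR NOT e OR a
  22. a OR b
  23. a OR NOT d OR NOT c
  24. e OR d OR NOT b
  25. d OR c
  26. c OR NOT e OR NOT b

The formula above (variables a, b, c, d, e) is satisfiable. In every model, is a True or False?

Suppose a = false.
Unit clause (NOT d) forces d = false.
Unit clause (NOT e) forces e = false.
Unit clause (b) forces b = true.
That conflicts with the unit clause (NOT b).
So every satisfying assignment has a = True.

True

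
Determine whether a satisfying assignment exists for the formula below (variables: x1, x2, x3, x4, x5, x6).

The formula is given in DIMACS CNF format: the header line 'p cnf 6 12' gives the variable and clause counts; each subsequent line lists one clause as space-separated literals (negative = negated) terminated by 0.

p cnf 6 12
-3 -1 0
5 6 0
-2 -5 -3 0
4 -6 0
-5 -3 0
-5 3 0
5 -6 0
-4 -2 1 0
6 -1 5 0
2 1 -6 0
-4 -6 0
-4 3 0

No, unsatisfiable

Try x3 = False.
The clause (¬x5) is unit, so x5 = False.
The clause (x6) is unit, so x6 = True.
Now (¬x6) is unsatisfied and unit — conflict.
That branch fails; take x3 = True instead.
The clause (¬x1) is unit, so x1 = False.
The clause (¬x5) is unit, so x5 = False.
The clause (x6) is unit, so x6 = True.
Now (¬x6) is unsatisfied and unit — conflict.
Both values of x3 lead to a conflict.
No assignment satisfies every clause.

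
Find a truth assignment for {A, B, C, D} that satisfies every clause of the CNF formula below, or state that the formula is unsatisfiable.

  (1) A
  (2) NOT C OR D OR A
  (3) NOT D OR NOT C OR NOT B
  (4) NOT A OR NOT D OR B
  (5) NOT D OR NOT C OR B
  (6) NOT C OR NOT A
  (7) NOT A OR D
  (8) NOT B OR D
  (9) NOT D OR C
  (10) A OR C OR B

The clause (A) is unit, so A = true.
The clause (NOT C) is unit, so C = false.
The clause (D) is unit, so D = true.
Now (NOT D) is unsatisfied and unit — conflict.

UNSATISFIABLE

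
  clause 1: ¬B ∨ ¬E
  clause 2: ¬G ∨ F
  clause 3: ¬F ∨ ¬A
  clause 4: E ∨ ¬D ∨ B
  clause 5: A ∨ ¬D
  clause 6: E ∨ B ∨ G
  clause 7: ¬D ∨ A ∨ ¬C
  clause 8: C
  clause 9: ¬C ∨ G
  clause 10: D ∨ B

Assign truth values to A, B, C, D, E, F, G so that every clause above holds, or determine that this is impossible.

A: False; B: True; C: True; D: False; E: False; F: True; G: True

From the singleton clause (C), C = True.
From the singleton clause (G), G = True.
From the singleton clause (F), F = True.
From the singleton clause (¬A), A = False.
From the singleton clause (¬D), D = False.
From the singleton clause (B), B = True.
From the singleton clause (¬E), E = False.
Every clause now holds.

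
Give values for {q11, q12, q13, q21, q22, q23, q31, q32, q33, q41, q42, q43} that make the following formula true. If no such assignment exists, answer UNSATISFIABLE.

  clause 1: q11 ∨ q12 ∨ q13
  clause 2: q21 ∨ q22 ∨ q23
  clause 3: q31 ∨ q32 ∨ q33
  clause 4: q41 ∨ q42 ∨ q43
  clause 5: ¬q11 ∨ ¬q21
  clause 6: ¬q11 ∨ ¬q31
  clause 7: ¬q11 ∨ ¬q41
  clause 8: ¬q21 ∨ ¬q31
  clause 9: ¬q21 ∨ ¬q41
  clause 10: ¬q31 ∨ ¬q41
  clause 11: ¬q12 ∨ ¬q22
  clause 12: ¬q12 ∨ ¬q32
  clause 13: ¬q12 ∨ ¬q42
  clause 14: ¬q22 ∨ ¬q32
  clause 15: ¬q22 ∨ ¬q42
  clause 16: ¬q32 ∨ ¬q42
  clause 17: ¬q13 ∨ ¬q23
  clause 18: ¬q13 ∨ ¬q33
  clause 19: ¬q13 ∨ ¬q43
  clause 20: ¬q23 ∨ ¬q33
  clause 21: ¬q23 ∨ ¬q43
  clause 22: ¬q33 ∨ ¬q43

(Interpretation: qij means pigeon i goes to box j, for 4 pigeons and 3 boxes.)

Suppose q11 = False.
Suppose q12 = True.
The clause (¬q22) is unit, so q22 = False.
The clause (¬q32) is unit, so q32 = False.
The clause (¬q42) is unit, so q42 = False.
Suppose q21 = True.
The clause (¬q31) is unit, so q31 = False.
The clause (q33) is unit, so q33 = True.
The clause (¬q41) is unit, so q41 = False.
The clause (q43) is unit, so q43 = True.
Now (¬q43) is unsatisfied and unit — conflict.
That branch fails; take q21 = False instead.
The clause (q23) is unit, so q23 = True.
The clause (¬q13) is unit, so q13 = False.
The clause (¬q33) is unit, so q33 = False.
The clause (q31) is unit, so q31 = True.
The clause (¬q41) is unit, so q41 = False.
The clause (q43) is unit, so q43 = True.
Now (¬q43) is unsatisfied and unit — conflict.
Both values of q21 lead to a conflict.
That branch fails; take q12 = False instead.
The clause (q13) is unit, so q13 = True.
The clause (¬q23) is unit, so q23 = False.
The clause (¬q33) is unit, so q33 = False.
The clause (¬q43) is unit, so q43 = False.
Suppose q21 = True.
The clause (¬q31) is unit, so q31 = False.
The clause (q32) is unit, so q32 = True.
The clause (¬q41) is unit, so q41 = False.
The clause (q42) is unit, so q42 = True.
Now (¬q42) is unsatisfied and unit — conflict.
That branch fails; take q21 = False instead.
The clause (q22) is unit, so q22 = True.
The clause (¬q32) is unit, so q32 = False.
The clause (q31) is unit, so q31 = True.
The clause (¬q41) is unit, so q41 = False.
The clause (q42) is unit, so q42 = True.
Now (¬q42) is unsatisfied and unit — conflict.
Both values of q21 lead to a conflict.
Both values of q12 lead to a conflict.
That branch fails; take q11 = True instead.
The clause (¬q21) is unit, so q21 = False.
The clause (¬q31) is unit, so q31 = False.
The clause (¬q41) is unit, so q41 = False.
Suppose q22 = True.
The clause (¬q12) is unit, so q12 = False.
The clause (¬q32) is unit, so q32 = False.
The clause (q33) is unit, so q33 = True.
The clause (¬q42) is unit, so q42 = False.
The clause (q43) is unit, so q43 = True.
Now (¬q43) is unsatisfied and unit — conflict.
That branch fails; take q22 = False instead.
The clause (q23) is unit, so q23 = True.
The clause (¬q13) is unit, so q13 = False.
The clause (¬q33) is unit, so q33 = False.
The clause (q32) is unit, so q32 = True.
The clause (¬q12) is unit, so q12 = False.
The clause (¬q42) is unit, so q42 = False.
The clause (q43) is unit, so q43 = True.
Now (¬q43) is unsatisfied and unit — conflict.
Both values of q22 lead to a conflict.
Both values of q11 lead to a conflict.

UNSATISFIABLE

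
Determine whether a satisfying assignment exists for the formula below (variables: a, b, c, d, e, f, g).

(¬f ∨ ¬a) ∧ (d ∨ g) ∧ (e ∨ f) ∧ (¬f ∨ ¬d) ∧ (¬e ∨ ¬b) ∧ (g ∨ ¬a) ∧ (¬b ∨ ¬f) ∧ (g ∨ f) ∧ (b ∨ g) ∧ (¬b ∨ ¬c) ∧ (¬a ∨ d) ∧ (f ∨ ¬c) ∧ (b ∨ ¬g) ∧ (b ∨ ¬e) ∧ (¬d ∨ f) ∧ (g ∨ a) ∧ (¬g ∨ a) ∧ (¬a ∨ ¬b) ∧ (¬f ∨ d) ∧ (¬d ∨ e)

Unsatisfiable

Try f = False.
Unit clause (e) forces e = True.
Unit clause (¬b) forces b = False.
But (b) is also a unit clause — contradiction.
Backtrack on f: now try f = True.
Unit clause (¬a) forces a = False.
Unit clause (¬d) forces d = False.
But (d) is also a unit clause — contradiction.
Neither f = True nor f = False works.
No assignment satisfies every clause.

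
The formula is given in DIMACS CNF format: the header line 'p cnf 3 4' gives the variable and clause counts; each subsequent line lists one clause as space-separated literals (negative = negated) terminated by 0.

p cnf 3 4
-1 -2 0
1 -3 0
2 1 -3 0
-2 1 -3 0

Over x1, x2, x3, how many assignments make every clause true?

There are 2^3 = 8 truth assignments over (x1, x2, x3).
Split on x3. With x3 = True, the clauses containing x3 are satisfied and ¬x3 drops from the rest; 1 of the 2^2 = 4 assignments to the other variables satisfy what remains.
With x3 = False, by the same count on the reduced clause set, 3 assignments work.
Total: 1 + 3 = 4.

4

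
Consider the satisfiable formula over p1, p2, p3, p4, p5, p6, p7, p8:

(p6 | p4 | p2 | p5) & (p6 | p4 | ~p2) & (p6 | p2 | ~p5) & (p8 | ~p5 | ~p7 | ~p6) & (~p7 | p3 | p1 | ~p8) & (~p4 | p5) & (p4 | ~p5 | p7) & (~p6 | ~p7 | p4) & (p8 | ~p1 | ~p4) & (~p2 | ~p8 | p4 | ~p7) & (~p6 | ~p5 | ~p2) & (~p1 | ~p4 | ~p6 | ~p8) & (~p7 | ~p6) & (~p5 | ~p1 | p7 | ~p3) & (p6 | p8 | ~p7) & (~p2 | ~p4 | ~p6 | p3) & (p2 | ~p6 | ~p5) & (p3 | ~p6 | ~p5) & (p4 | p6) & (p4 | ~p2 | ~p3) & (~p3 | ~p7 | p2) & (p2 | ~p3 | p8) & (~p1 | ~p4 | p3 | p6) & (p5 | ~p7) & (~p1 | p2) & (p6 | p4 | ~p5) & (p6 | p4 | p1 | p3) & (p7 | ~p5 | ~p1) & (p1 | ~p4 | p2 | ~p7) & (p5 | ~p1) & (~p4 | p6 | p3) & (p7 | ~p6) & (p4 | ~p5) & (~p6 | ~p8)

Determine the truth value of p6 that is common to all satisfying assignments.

Suppose p6 = 1.
The clause (~p7) is unit, so p7 = 0.
But (p7) is also a unit clause — contradiction.
So every satisfying assignment has p6 = False.

False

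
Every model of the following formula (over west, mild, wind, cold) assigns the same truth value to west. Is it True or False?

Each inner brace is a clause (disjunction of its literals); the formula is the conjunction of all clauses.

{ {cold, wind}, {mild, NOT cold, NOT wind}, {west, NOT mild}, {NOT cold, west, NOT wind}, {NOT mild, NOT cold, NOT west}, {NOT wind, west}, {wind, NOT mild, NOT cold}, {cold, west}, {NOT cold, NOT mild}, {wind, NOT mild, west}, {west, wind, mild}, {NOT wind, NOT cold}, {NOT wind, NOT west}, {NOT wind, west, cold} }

True

Suppose west = false.
The clause (NOT mild) is unit, so mild = false.
The clause (NOT wind) is unit, so wind = false.
That conflicts with the unit clause (wind).
So every satisfying assignment has west = True.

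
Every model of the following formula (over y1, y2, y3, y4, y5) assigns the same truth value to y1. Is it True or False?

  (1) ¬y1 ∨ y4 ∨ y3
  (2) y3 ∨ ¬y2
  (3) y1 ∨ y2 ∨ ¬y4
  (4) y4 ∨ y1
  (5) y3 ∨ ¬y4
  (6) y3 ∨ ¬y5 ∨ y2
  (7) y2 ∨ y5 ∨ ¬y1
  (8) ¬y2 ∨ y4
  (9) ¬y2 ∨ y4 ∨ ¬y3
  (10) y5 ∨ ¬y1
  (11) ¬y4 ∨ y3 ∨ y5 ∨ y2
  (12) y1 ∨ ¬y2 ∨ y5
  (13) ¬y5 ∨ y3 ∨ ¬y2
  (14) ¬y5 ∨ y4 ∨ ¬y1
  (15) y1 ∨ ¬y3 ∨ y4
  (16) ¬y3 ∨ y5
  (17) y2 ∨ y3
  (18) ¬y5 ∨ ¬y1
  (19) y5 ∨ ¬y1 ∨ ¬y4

Suppose y1 = True.
Unit clause (y5) forces y5 = True.
But (¬y5) is also a unit clause — contradiction.
So every satisfying assignment has y1 = False.

False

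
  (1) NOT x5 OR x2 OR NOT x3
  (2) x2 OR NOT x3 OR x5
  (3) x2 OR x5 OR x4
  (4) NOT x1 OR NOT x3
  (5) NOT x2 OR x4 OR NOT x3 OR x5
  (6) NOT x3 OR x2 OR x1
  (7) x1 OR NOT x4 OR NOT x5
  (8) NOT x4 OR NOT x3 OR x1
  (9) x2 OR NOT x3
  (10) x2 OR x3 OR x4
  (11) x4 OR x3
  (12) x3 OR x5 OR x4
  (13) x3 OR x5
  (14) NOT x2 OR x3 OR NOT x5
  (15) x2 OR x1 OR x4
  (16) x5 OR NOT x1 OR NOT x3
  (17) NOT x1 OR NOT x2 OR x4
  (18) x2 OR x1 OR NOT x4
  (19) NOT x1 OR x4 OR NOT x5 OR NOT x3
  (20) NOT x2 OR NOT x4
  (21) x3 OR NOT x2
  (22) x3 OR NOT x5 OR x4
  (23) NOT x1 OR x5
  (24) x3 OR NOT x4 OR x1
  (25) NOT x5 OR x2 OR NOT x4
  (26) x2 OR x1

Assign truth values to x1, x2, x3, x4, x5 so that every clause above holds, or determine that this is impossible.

Case x1 = false:
The clause (x2) is unit, so x2 = true.
The clause (NOT x4) is unit, so x4 = false.
The clause (x3) is unit, so x3 = true.
The clause (x5) is unit, so x5 = true.
All clauses are satisfied.

x1 ↦ false,  x2 ↦ true,  x3 ↦ true,  x4 ↦ false,  x5 ↦ true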